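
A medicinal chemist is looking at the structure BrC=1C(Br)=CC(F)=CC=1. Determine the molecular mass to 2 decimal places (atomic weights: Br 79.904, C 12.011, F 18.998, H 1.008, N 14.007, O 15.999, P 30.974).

First, the molecular formula is C6H3Br2F (counting implicit H from valence).
  Br: 2 × 79.904 = 159.808
  C: 6 × 12.011 = 72.066
  F: 1 × 18.998 = 18.998
  H: 3 × 1.008 = 3.024
Sum: 2×79.904 + 6×12.011 + 1×18.998 + 3×1.008 = 253.896 → 253.90 g/mol.

253.90 g/mol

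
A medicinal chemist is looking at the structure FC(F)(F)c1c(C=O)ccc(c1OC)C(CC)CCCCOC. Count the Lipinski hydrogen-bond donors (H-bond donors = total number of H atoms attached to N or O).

0

Donors: find every N or O and count the H atoms it carries.
  atom 8 (O): bond orders sum to 2 → 0 H
  atom 13 (O): bond orders sum to 2 → 0 H
  atom 22 (O): bond orders sum to 2 → 0 H
Lipinski HBD = 0.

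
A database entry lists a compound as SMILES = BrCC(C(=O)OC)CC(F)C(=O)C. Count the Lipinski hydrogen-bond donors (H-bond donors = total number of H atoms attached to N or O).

0

Donors: find every N or O and count the H atoms it carries.
  atom 5 (O): bond orders sum to 2 → 0 H
  atom 6 (O): bond orders sum to 2 → 0 H
  atom 12 (O): bond orders sum to 2 → 0 H
Lipinski HBD = 0.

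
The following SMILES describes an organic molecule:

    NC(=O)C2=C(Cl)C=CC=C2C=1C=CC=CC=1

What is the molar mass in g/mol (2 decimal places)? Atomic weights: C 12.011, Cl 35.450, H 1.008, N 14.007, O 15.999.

231.68 g/mol

First, the molecular formula is C13H10ClNO (counting implicit H from valence).
  C: 13 × 12.011 = 156.143
  Cl: 1 × 35.450 = 35.450
  H: 10 × 1.008 = 10.080
  N: 1 × 14.007 = 14.007
  O: 1 × 15.999 = 15.999
Sum: 13×12.011 + 1×35.450 + 10×1.008 + 1×14.007 + 1×15.999 = 231.679 → 231.68 g/mol.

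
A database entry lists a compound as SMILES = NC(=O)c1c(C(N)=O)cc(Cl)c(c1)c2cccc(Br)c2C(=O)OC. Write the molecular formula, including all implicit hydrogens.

C16H12BrClN2O4

Walk through each heavy atom and fill implicit hydrogens from standard valence (C 4, N 3, O 2, S 2, halogen 1); for lowercase aromatic atoms, an aromatic c carries 1 H when it has two neighbours and 0 H with three, and aromatic n carries 0 H:
  atom 1: N, bond orders sum to 1 (valence 3) → 2 H
  atom 2: C, bond orders sum to 4 (valence 4) → 0 H
  atom 3: O, bond orders sum to 2 (valence 2) → 0 H
  atom 4: aromatic c, 3 neighbours → 0 H
  atom 5: aromatic c, 3 neighbours → 0 H
  atom 6: C, bond orders sum to 4 (valence 4) → 0 H
  atom 7: N, bond orders sum to 1 (valence 3) → 2 H
  atom 8: O, bond orders sum to 2 (valence 2) → 0 H
  atom 9: aromatic c, 2 neighbours → 1 H
  atom 10: aromatic c, 3 neighbours → 0 H
  atom 11: Cl (halogen, monovalent) → 0 H
  atom 12: aromatic c, 3 neighbours → 0 H
  atom 13: aromatic c, 2 neighbours → 1 H
  atom 14: aromatic c, 3 neighbours → 0 H
  atom 15: aromatic c, 2 neighbours → 1 H
  atom 16: aromatic c, 2 neighbours → 1 H
  atom 17: aromatic c, 2 neighbours → 1 H
  atom 18: aromatic c, 3 neighbours → 0 H
  atom 19: Br (halogen, monovalent) → 0 H
  atom 20: aromatic c, 3 neighbours → 0 H
  atom 21: C, bond orders sum to 4 (valence 4) → 0 H
  atom 22: O, bond orders sum to 2 (valence 2) → 0 H
  atom 23: O, bond orders sum to 2 (valence 2) → 0 H
  atom 24: C, bond orders sum to 1 (valence 4) → 3 H
Totals → C:16, H:12, Br:1, Cl:1, N:2, O:4.
In Hill order: C16H12BrClN2O4.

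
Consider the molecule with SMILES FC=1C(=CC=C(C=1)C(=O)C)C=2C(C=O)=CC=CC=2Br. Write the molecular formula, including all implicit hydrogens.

C15H10BrFO2

Walk through each heavy atom and fill implicit hydrogens from standard valence (C 4, N 3, O 2, S 2, halogen 1):
  atom 1: F (halogen, monovalent) → 0 H
  atom 2: C, bond orders sum to 4 (valence 4) → 0 H
  atom 3: C, bond orders sum to 4 (valence 4) → 0 H
  atom 4: C, bond orders sum to 3 (valence 4) → 1 H
  atom 5: C, bond orders sum to 3 (valence 4) → 1 H
  atom 6: C, bond orders sum to 4 (valence 4) → 0 H
  atom 7: C, bond orders sum to 3 (valence 4) → 1 H
  atom 8: C, bond orders sum to 4 (valence 4) → 0 H
  atom 9: O, bond orders sum to 2 (valence 2) → 0 H
  atom 10: C, bond orders sum to 1 (valence 4) → 3 H
  atom 11: C, bond orders sum to 4 (valence 4) → 0 H
  atom 12: C, bond orders sum to 4 (valence 4) → 0 H
  atom 13: C, bond orders sum to 3 (valence 4) → 1 H
  atom 14: O, bond orders sum to 2 (valence 2) → 0 H
  atom 15: C, bond orders sum to 3 (valence 4) → 1 H
  atom 16: C, bond orders sum to 3 (valence 4) → 1 H
  atom 17: C, bond orders sum to 3 (valence 4) → 1 H
  atom 18: C, bond orders sum to 4 (valence 4) → 0 H
  atom 19: Br (halogen, monovalent) → 0 H
Totals → C:15, H:10, Br:1, F:1, O:2.
In Hill order: C15H10BrFO2.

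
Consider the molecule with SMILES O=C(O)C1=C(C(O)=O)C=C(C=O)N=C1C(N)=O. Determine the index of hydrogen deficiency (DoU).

8

Degree of unsaturation = (number of rings) + (number of π bonds).
Ring closures in the SMILES: 1.
π bonds: 7 double bonds (each 1 DoU) → 7 DoU from unsaturation.
Total DoU = 1 + 7 = 8.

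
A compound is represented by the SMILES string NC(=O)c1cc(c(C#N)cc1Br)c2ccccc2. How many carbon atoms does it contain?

14

Count every carbon token in the SMILES (each C, including those in ring-closure positions and inside branches).
Carbon count: 14.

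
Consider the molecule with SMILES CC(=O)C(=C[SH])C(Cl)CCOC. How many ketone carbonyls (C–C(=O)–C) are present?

1

The ketone motif appears at heavy-atom position 2 in the SMILES.
Other groups present: 1 alkene, 1 ether, 1 thiol.
Ketone count: 1.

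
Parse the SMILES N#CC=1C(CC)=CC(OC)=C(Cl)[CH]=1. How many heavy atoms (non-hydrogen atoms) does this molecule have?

Every atom symbol written in the SMILES (organic subset) is one heavy atom; implicit H are not written.
Heavy atoms by element → C:10, Cl:1, N:1, O:1.
Total: 13.

13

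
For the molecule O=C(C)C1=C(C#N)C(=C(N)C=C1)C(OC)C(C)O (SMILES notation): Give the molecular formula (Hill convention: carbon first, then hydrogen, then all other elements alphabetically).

C13H16N2O3

Walk through each heavy atom and fill implicit hydrogens from standard valence (C 4, N 3, O 2, S 2, halogen 1):
  atom 1: O, bond orders sum to 2 (valence 2) → 0 H
  atom 2: C, bond orders sum to 4 (valence 4) → 0 H
  atom 3: C, bond orders sum to 1 (valence 4) → 3 H
  atom 4: C, bond orders sum to 4 (valence 4) → 0 H
  atom 5: C, bond orders sum to 4 (valence 4) → 0 H
  atom 6: C, bond orders sum to 4 (valence 4) → 0 H
  atom 7: N, bond orders sum to 3 (valence 3) → 0 H
  atom 8: C, bond orders sum to 4 (valence 4) → 0 H
  atom 9: C, bond orders sum to 4 (valence 4) → 0 H
  atom 10: N, bond orders sum to 1 (valence 3) → 2 H
  atom 11: C, bond orders sum to 3 (valence 4) → 1 H
  atom 12: C, bond orders sum to 3 (valence 4) → 1 H
  atom 13: C, bond orders sum to 3 (valence 4) → 1 H
  atom 14: O, bond orders sum to 2 (valence 2) → 0 H
  atom 15: C, bond orders sum to 1 (valence 4) → 3 H
  atom 16: C, bond orders sum to 3 (valence 4) → 1 H
  atom 17: C, bond orders sum to 1 (valence 4) → 3 H
  atom 18: O, bond orders sum to 1 (valence 2) → 1 H
Totals → C:13, H:16, N:2, O:3.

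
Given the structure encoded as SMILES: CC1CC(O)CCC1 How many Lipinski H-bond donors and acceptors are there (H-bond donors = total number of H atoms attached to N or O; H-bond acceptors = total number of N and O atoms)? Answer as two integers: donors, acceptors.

1, 1

Donors: find every N or O and count the H atoms it carries.
  atom 5 (O): bond orders sum to 1 → 1 H
Lipinski HBD = 1.
Acceptors: N atoms = 0, O atoms = 1 → HBA = 1.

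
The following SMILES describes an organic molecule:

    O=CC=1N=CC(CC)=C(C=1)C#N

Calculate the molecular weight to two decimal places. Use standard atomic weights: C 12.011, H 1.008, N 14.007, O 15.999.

160.18 g/mol

First, the molecular formula is C9H8N2O (counting implicit H from valence).
  C: 9 × 12.011 = 108.099
  H: 8 × 1.008 = 8.064
  N: 2 × 14.007 = 28.014
  O: 1 × 15.999 = 15.999
Sum: 9×12.011 + 8×1.008 + 2×14.007 + 1×15.999 = 160.176 → 160.18 g/mol.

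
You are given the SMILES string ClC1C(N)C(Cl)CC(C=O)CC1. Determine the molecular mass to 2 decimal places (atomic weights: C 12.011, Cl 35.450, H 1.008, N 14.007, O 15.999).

First, the molecular formula is C8H13Cl2NO (counting implicit H from valence).
  C: 8 × 12.011 = 96.088
  Cl: 2 × 35.450 = 70.900
  H: 13 × 1.008 = 13.104
  N: 1 × 14.007 = 14.007
  O: 1 × 15.999 = 15.999
Sum: 8×12.011 + 2×35.450 + 13×1.008 + 1×14.007 + 1×15.999 = 210.098 → 210.10 g/mol.

210.10 g/mol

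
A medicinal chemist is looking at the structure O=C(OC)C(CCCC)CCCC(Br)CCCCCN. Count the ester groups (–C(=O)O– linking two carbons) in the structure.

The ester motif appears at heavy-atom position 2 in the SMILES.
Other groups present: 1 primary amine.
Ester count: 1.

1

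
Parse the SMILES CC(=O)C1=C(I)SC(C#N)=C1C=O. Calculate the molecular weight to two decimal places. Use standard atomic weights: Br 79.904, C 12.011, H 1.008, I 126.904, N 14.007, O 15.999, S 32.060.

First, the molecular formula is C8H4INO2S (counting implicit H from valence).
  C: 8 × 12.011 = 96.088
  H: 4 × 1.008 = 4.032
  I: 1 × 126.904 = 126.904
  N: 1 × 14.007 = 14.007
  O: 2 × 15.999 = 31.998
  S: 1 × 32.060 = 32.060
Sum: 8×12.011 + 4×1.008 + 1×126.904 + 1×14.007 + 2×15.999 + 1×32.060 = 305.089 → 305.09 g/mol.

305.09 g/mol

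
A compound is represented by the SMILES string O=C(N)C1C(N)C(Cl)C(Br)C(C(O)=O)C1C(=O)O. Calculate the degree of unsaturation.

4

Molecular formula: C9H12BrClN2O5.
DoU = (2C + 2 + N − H − X) / 2, where X is the halogen count and O/S are ignored.
    = (2·9 + 2 + 2 − 12 − 2) / 2 = 8 / 2 = 4.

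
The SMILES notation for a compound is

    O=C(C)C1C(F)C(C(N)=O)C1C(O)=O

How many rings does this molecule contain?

1

In SMILES, each pair of matching ring-closure digits denotes one ring-closing bond; the number of such bonds equals the number of independent rings.
Ring-closure bonds here: 1.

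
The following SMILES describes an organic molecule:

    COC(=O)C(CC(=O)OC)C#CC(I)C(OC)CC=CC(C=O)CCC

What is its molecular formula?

Walk through each heavy atom and fill implicit hydrogens from standard valence (C 4, N 3, O 2, S 2, halogen 1):
  atom 1: C, bond orders sum to 1 (valence 4) → 3 H
  atom 2: O, bond orders sum to 2 (valence 2) → 0 H
  atom 3: C, bond orders sum to 4 (valence 4) → 0 H
  atom 4: O, bond orders sum to 2 (valence 2) → 0 H
  atom 5: C, bond orders sum to 3 (valence 4) → 1 H
  atom 6: C, bond orders sum to 2 (valence 4) → 2 H
  atom 7: C, bond orders sum to 4 (valence 4) → 0 H
  atom 8: O, bond orders sum to 2 (valence 2) → 0 H
  atom 9: O, bond orders sum to 2 (valence 2) → 0 H
  atom 10: C, bond orders sum to 1 (valence 4) → 3 H
  atom 11: C, bond orders sum to 4 (valence 4) → 0 H
  atom 12: C, bond orders sum to 4 (valence 4) → 0 H
  atom 13: C, bond orders sum to 3 (valence 4) → 1 H
  atom 14: I (halogen, monovalent) → 0 H
  atom 15: C, bond orders sum to 3 (valence 4) → 1 H
  atom 16: O, bond orders sum to 2 (valence 2) → 0 H
  atom 17: C, bond orders sum to 1 (valence 4) → 3 H
  atom 18: C, bond orders sum to 2 (valence 4) → 2 H
  atom 19: C, bond orders sum to 3 (valence 4) → 1 H
  atom 20: C, bond orders sum to 3 (valence 4) → 1 H
  atom 21: C, bond orders sum to 3 (valence 4) → 1 H
  atom 22: C, bond orders sum to 3 (valence 4) → 1 H
  atom 23: O, bond orders sum to 2 (valence 2) → 0 H
  atom 24: C, bond orders sum to 2 (valence 4) → 2 H
  atom 25: C, bond orders sum to 2 (valence 4) → 2 H
  atom 26: C, bond orders sum to 1 (valence 4) → 3 H
Totals → C:19, H:27, I:1, O:6.

C19H27IO6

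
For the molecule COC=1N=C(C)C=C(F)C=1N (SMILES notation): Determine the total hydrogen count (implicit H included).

9

Walk through each heavy atom and fill implicit hydrogens from standard valence (C 4, N 3, O 2, S 2, halogen 1):
  atom 1: C, bond orders sum to 1 (valence 4) → 3 H
  atom 2: O, bond orders sum to 2 (valence 2) → 0 H
  atom 3: C, bond orders sum to 4 (valence 4) → 0 H
  atom 4: N, bond orders sum to 3 (valence 3) → 0 H
  atom 5: C, bond orders sum to 4 (valence 4) → 0 H
  atom 6: C, bond orders sum to 1 (valence 4) → 3 H
  atom 7: C, bond orders sum to 3 (valence 4) → 1 H
  atom 8: C, bond orders sum to 4 (valence 4) → 0 H
  atom 9: F (halogen, monovalent) → 0 H
  atom 10: C, bond orders sum to 4 (valence 4) → 0 H
  atom 11: N, bond orders sum to 1 (valence 3) → 2 H
Total hydrogens: 9.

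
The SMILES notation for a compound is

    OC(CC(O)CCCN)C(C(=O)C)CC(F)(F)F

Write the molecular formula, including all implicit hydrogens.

Walk through each heavy atom and fill implicit hydrogens from standard valence (C 4, N 3, O 2, S 2, halogen 1):
  atom 1: O, bond orders sum to 1 (valence 2) → 1 H
  atom 2: C, bond orders sum to 3 (valence 4) → 1 H
  atom 3: C, bond orders sum to 2 (valence 4) → 2 H
  atom 4: C, bond orders sum to 3 (valence 4) → 1 H
  atom 5: O, bond orders sum to 1 (valence 2) → 1 H
  atom 6: C, bond orders sum to 2 (valence 4) → 2 H
  atom 7: C, bond orders sum to 2 (valence 4) → 2 H
  atom 8: C, bond orders sum to 2 (valence 4) → 2 H
  atom 9: N, bond orders sum to 1 (valence 3) → 2 H
  atom 10: C, bond orders sum to 3 (valence 4) → 1 H
  atom 11: C, bond orders sum to 4 (valence 4) → 0 H
  atom 12: O, bond orders sum to 2 (valence 2) → 0 H
  atom 13: C, bond orders sum to 1 (valence 4) → 3 H
  atom 14: C, bond orders sum to 2 (valence 4) → 2 H
  atom 15: C, bond orders sum to 4 (valence 4) → 0 H
  atom 16: F (halogen, monovalent) → 0 H
  atom 17: F (halogen, monovalent) → 0 H
  atom 18: F (halogen, monovalent) → 0 H
Totals → C:11, H:20, F:3, N:1, O:3.
In Hill order: C11H20F3NO3.

C11H20F3NO3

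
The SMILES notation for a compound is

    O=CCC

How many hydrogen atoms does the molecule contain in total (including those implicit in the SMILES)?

Walk through each heavy atom and fill implicit hydrogens from standard valence (C 4, N 3, O 2, S 2, halogen 1):
  atom 1: O, bond orders sum to 2 (valence 2) → 0 H
  atom 2: C, bond orders sum to 3 (valence 4) → 1 H
  atom 3: C, bond orders sum to 2 (valence 4) → 2 H
  atom 4: C, bond orders sum to 1 (valence 4) → 3 H
Total hydrogens: 6.

6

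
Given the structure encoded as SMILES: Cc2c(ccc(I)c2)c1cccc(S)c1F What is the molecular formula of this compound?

C13H10FIS

Walk through each heavy atom and fill implicit hydrogens from standard valence (C 4, N 3, O 2, S 2, halogen 1); for lowercase aromatic atoms, an aromatic c carries 1 H when it has two neighbours and 0 H with three, and aromatic n carries 0 H:
  atom 1: C, bond orders sum to 1 (valence 4) → 3 H
  atom 2: aromatic c, 3 neighbours → 0 H
  atom 3: aromatic c, 3 neighbours → 0 H
  atom 4: aromatic c, 2 neighbours → 1 H
  atom 5: aromatic c, 2 neighbours → 1 H
  atom 6: aromatic c, 3 neighbours → 0 H
  atom 7: I (halogen, monovalent) → 0 H
  atom 8: aromatic c, 2 neighbours → 1 H
  atom 9: aromatic c, 3 neighbours → 0 H
  atom 10: aromatic c, 2 neighbours → 1 H
  atom 11: aromatic c, 2 neighbours → 1 H
  atom 12: aromatic c, 2 neighbours → 1 H
  atom 13: aromatic c, 3 neighbours → 0 H
  atom 14: S, bond orders sum to 1 (valence 2) → 1 H
  atom 15: aromatic c, 3 neighbours → 0 H
  atom 16: F (halogen, monovalent) → 0 H
Totals → C:13, H:10, F:1, I:1, S:1.
In Hill order: C13H10FIS.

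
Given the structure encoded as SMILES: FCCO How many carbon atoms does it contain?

Count every carbon token in the SMILES (each C, including those in ring-closure positions and inside branches).
Carbon count: 2.

2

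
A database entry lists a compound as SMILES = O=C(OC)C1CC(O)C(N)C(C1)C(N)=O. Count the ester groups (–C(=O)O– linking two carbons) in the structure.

The ester motif appears at heavy-atom position 2 in the SMILES.
Other groups present: 1 amide, 1 hydroxyl, 1 primary amine.
Ester count: 1.

1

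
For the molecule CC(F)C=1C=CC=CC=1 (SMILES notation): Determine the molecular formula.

Walk through each heavy atom and fill implicit hydrogens from standard valence (C 4, N 3, O 2, S 2, halogen 1):
  atom 1: C, bond orders sum to 1 (valence 4) → 3 H
  atom 2: C, bond orders sum to 3 (valence 4) → 1 H
  atom 3: F (halogen, monovalent) → 0 H
  atom 4: C, bond orders sum to 4 (valence 4) → 0 H
  atom 5: C, bond orders sum to 3 (valence 4) → 1 H
  atom 6: C, bond orders sum to 3 (valence 4) → 1 H
  atom 7: C, bond orders sum to 3 (valence 4) → 1 H
  atom 8: C, bond orders sum to 3 (valence 4) → 1 H
  atom 9: C, bond orders sum to 3 (valence 4) → 1 H
Totals → C:8, H:9, F:1.

C8H9F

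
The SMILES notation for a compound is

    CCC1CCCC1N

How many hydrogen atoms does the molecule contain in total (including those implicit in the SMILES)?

Walk through each heavy atom and fill implicit hydrogens from standard valence (C 4, N 3, O 2, S 2, halogen 1):
  atom 1: C, bond orders sum to 1 (valence 4) → 3 H
  atom 2: C, bond orders sum to 2 (valence 4) → 2 H
  atom 3: C, bond orders sum to 3 (valence 4) → 1 H
  atom 4: C, bond orders sum to 2 (valence 4) → 2 H
  atom 5: C, bond orders sum to 2 (valence 4) → 2 H
  atom 6: C, bond orders sum to 2 (valence 4) → 2 H
  atom 7: C, bond orders sum to 3 (valence 4) → 1 H
  atom 8: N, bond orders sum to 1 (valence 3) → 2 H
Total hydrogens: 15.

15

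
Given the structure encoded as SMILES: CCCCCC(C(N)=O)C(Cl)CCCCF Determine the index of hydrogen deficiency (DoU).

1

Degree of unsaturation = (number of rings) + (number of π bonds).
Ring closures in the SMILES: 0.
π bonds: 1 double bond (each 1 DoU) → 1 DoU from unsaturation.
Total DoU = 0 + 1 = 1.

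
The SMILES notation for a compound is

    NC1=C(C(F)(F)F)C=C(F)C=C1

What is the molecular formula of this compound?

C7H5F4N

Walk through each heavy atom and fill implicit hydrogens from standard valence (C 4, N 3, O 2, S 2, halogen 1):
  atom 1: N, bond orders sum to 1 (valence 3) → 2 H
  atom 2: C, bond orders sum to 4 (valence 4) → 0 H
  atom 3: C, bond orders sum to 4 (valence 4) → 0 H
  atom 4: C, bond orders sum to 4 (valence 4) → 0 H
  atom 5: F (halogen, monovalent) → 0 H
  atom 6: F (halogen, monovalent) → 0 H
  atom 7: F (halogen, monovalent) → 0 H
  atom 8: C, bond orders sum to 3 (valence 4) → 1 H
  atom 9: C, bond orders sum to 4 (valence 4) → 0 H
  atom 10: F (halogen, monovalent) → 0 H
  atom 11: C, bond orders sum to 3 (valence 4) → 1 H
  atom 12: C, bond orders sum to 3 (valence 4) → 1 H
Totals → C:7, H:5, F:4, N:1.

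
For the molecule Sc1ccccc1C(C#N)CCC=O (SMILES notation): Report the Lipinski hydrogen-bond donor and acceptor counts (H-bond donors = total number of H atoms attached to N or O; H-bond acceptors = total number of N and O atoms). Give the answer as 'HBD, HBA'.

Donors: find every N or O and count the H atoms it carries.
  atom 10 (N): bond orders sum to 3 → 0 H
  atom 14 (O): bond orders sum to 2 → 0 H
Lipinski HBD = 0.
Acceptors: N atoms = 1, O atoms = 1 → HBA = 2.

0, 2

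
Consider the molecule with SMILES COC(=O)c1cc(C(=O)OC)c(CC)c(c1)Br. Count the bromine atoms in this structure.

1

Scan the SMILES for Br atoms (remember two-letter symbols like Cl and Br are single atoms).
Bromine count: 1.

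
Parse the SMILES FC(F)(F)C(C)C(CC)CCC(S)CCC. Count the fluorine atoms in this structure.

3

Scan the SMILES for F atoms (remember two-letter symbols like Cl and Br are single atoms).
Fluorine count: 3.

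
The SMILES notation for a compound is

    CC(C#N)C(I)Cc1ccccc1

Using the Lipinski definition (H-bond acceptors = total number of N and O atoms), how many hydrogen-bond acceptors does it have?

1

N atoms: 1; O atoms: 0.
Lipinski HBA = 1 + 0 = 1.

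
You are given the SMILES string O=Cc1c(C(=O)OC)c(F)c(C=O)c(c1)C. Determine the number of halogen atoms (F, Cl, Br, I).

Halogen atoms appear at heavy-atom position 10 (1×F).
Other groups present: 2 aldehyde, 1 ester.
Halogen count: 1.

1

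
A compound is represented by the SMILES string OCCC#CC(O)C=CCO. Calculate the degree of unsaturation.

Degree of unsaturation = (number of rings) + (number of π bonds).
Ring closures in the SMILES: 0.
π bonds: 1 double bond (each 1 DoU), 1 triple bond (each 2 DoU) → 3 DoU from unsaturation.
Total DoU = 0 + 3 = 3.

3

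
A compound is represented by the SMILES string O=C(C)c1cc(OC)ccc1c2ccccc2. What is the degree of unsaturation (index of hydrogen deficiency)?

9

Molecular formula: C15H14O2.
DoU = (2C + 2 + N − H − X) / 2, where X is the halogen count and O/S are ignored.
    = (2·15 + 2 + 0 − 14 − 0) / 2 = 18 / 2 = 9.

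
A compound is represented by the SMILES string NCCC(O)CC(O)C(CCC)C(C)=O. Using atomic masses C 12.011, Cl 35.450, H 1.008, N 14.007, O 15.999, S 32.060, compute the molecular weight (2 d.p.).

217.31 g/mol

First, the molecular formula is C11H23NO3 (counting implicit H from valence).
  C: 11 × 12.011 = 132.121
  H: 23 × 1.008 = 23.184
  N: 1 × 14.007 = 14.007
  O: 3 × 15.999 = 47.997
Sum: 11×12.011 + 23×1.008 + 1×14.007 + 3×15.999 = 217.309 → 217.31 g/mol.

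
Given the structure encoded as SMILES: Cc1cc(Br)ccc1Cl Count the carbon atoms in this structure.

7

Count every carbon token in the SMILES (each C, including those in ring-closure positions and inside branches).
Carbon count: 7.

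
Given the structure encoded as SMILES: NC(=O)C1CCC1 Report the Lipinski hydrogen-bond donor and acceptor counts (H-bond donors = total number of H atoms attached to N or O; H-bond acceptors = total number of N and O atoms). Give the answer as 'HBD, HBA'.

Donors: find every N or O and count the H atoms it carries.
  atom 1 (N): bond orders sum to 1 → 2 H
  atom 3 (O): bond orders sum to 2 → 0 H
Lipinski HBD = 2.
Acceptors: N atoms = 1, O atoms = 1 → HBA = 2.

2, 2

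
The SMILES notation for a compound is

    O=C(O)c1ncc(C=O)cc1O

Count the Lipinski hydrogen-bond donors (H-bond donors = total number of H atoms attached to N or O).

Donors: find every N or O and count the H atoms it carries.
  atom 1 (O): bond orders sum to 2 → 0 H
  atom 3 (O): bond orders sum to 1 → 1 H
  atom 5 (N): bond orders sum to 3 → 0 H
  atom 9 (O): bond orders sum to 2 → 0 H
  atom 12 (O): bond orders sum to 1 → 1 H
Lipinski HBD = 2.

2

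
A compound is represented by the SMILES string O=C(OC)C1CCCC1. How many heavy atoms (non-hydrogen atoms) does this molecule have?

9

Every atom symbol written in the SMILES (organic subset) is one heavy atom; implicit H are not written.
Heavy atoms by element → C:7, O:2.
Total: 9.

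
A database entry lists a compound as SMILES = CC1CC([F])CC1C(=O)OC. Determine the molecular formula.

C8H13FO2

Walk through each heavy atom and fill implicit hydrogens from standard valence (C 4, N 3, O 2, S 2, halogen 1):
  atom 1: C, bond orders sum to 1 (valence 4) → 3 H
  atom 2: C, bond orders sum to 3 (valence 4) → 1 H
  atom 3: C, bond orders sum to 2 (valence 4) → 2 H
  atom 4: C, bond orders sum to 3 (valence 4) → 1 H
  atom 5: F with explicit H count 0
  atom 6: C, bond orders sum to 2 (valence 4) → 2 H
  atom 7: C, bond orders sum to 3 (valence 4) → 1 H
  atom 8: C, bond orders sum to 4 (valence 4) → 0 H
  atom 9: O, bond orders sum to 2 (valence 2) → 0 H
  atom 10: O, bond orders sum to 2 (valence 2) → 0 H
  atom 11: C, bond orders sum to 1 (valence 4) → 3 H
Totals → C:8, H:13, F:1, O:2.
In Hill order: C8H13FO2.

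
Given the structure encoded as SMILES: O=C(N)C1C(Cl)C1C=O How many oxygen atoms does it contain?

2

Scan the SMILES for O atoms (remember two-letter symbols like Cl and Br are single atoms).
Oxygen count: 2.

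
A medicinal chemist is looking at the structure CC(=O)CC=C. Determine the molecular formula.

C5H8O

Walk through each heavy atom and fill implicit hydrogens from standard valence (C 4, N 3, O 2, S 2, halogen 1):
  atom 1: C, bond orders sum to 1 (valence 4) → 3 H
  atom 2: C, bond orders sum to 4 (valence 4) → 0 H
  atom 3: O, bond orders sum to 2 (valence 2) → 0 H
  atom 4: C, bond orders sum to 2 (valence 4) → 2 H
  atom 5: C, bond orders sum to 3 (valence 4) → 1 H
  atom 6: C, bond orders sum to 2 (valence 4) → 2 H
Totals → C:5, H:8, O:1.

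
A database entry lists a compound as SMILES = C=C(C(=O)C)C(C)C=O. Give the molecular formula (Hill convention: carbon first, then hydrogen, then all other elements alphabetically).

Walk through each heavy atom and fill implicit hydrogens from standard valence (C 4, N 3, O 2, S 2, halogen 1):
  atom 1: C, bond orders sum to 2 (valence 4) → 2 H
  atom 2: C, bond orders sum to 4 (valence 4) → 0 H
  atom 3: C, bond orders sum to 4 (valence 4) → 0 H
  atom 4: O, bond orders sum to 2 (valence 2) → 0 H
  atom 5: C, bond orders sum to 1 (valence 4) → 3 H
  atom 6: C, bond orders sum to 3 (valence 4) → 1 H
  atom 7: C, bond orders sum to 1 (valence 4) → 3 H
  atom 8: C, bond orders sum to 3 (valence 4) → 1 H
  atom 9: O, bond orders sum to 2 (valence 2) → 0 H
Totals → C:7, H:10, O:2.
In Hill order: C7H10O2.

C7H10O2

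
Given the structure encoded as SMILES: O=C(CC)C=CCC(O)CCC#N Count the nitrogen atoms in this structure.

Scan the SMILES for N atoms (remember two-letter symbols like Cl and Br are single atoms).
Nitrogen count: 1.

1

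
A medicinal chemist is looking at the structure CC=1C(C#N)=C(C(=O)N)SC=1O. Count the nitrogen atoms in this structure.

2

Scan the SMILES for N atoms (remember two-letter symbols like Cl and Br are single atoms).
Nitrogen count: 2.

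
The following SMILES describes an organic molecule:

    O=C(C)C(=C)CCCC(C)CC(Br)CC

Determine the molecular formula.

Walk through each heavy atom and fill implicit hydrogens from standard valence (C 4, N 3, O 2, S 2, halogen 1):
  atom 1: O, bond orders sum to 2 (valence 2) → 0 H
  atom 2: C, bond orders sum to 4 (valence 4) → 0 H
  atom 3: C, bond orders sum to 1 (valence 4) → 3 H
  atom 4: C, bond orders sum to 4 (valence 4) → 0 H
  atom 5: C, bond orders sum to 2 (valence 4) → 2 H
  atom 6: C, bond orders sum to 2 (valence 4) → 2 H
  atom 7: C, bond orders sum to 2 (valence 4) → 2 H
  atom 8: C, bond orders sum to 2 (valence 4) → 2 H
  atom 9: C, bond orders sum to 3 (valence 4) → 1 H
  atom 10: C, bond orders sum to 1 (valence 4) → 3 H
  atom 11: C, bond orders sum to 2 (valence 4) → 2 H
  atom 12: C, bond orders sum to 3 (valence 4) → 1 H
  atom 13: Br (halogen, monovalent) → 0 H
  atom 14: C, bond orders sum to 2 (valence 4) → 2 H
  atom 15: C, bond orders sum to 1 (valence 4) → 3 H
Totals → C:13, H:23, Br:1, O:1.

C13H23BrO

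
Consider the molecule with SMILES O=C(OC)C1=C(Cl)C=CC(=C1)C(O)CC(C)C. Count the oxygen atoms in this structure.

3

Scan the SMILES for O atoms (remember two-letter symbols like Cl and Br are single atoms).
Oxygen count: 3.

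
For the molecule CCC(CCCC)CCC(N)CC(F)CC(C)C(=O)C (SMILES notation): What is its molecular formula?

C17H34FNO

Walk through each heavy atom and fill implicit hydrogens from standard valence (C 4, N 3, O 2, S 2, halogen 1):
  atom 1: C, bond orders sum to 1 (valence 4) → 3 H
  atom 2: C, bond orders sum to 2 (valence 4) → 2 H
  atom 3: C, bond orders sum to 3 (valence 4) → 1 H
  atom 4: C, bond orders sum to 2 (valence 4) → 2 H
  atom 5: C, bond orders sum to 2 (valence 4) → 2 H
  atom 6: C, bond orders sum to 2 (valence 4) → 2 H
  atom 7: C, bond orders sum to 1 (valence 4) → 3 H
  atom 8: C, bond orders sum to 2 (valence 4) → 2 H
  atom 9: C, bond orders sum to 2 (valence 4) → 2 H
  atom 10: C, bond orders sum to 3 (valence 4) → 1 H
  atom 11: N, bond orders sum to 1 (valence 3) → 2 H
  atom 12: C, bond orders sum to 2 (valence 4) → 2 H
  atom 13: C, bond orders sum to 3 (valence 4) → 1 H
  atom 14: F (halogen, monovalent) → 0 H
  atom 15: C, bond orders sum to 2 (valence 4) → 2 H
  atom 16: C, bond orders sum to 3 (valence 4) → 1 H
  atom 17: C, bond orders sum to 1 (valence 4) → 3 H
  atom 18: C, bond orders sum to 4 (valence 4) → 0 H
  atom 19: O, bond orders sum to 2 (valence 2) → 0 H
  atom 20: C, bond orders sum to 1 (valence 4) → 3 H
Totals → C:17, H:34, F:1, N:1, O:1.
In Hill order: C17H34FNO.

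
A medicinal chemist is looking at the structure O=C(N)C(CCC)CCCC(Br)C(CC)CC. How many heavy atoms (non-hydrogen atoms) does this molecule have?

17

Every atom symbol written in the SMILES (organic subset) is one heavy atom; implicit H are not written.
Heavy atoms by element → Br:1, C:14, N:1, O:1.
Total: 17.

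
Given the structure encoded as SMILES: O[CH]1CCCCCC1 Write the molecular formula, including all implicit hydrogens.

C7H14O

Walk through each heavy atom and fill implicit hydrogens from standard valence (C 4, N 3, O 2, S 2, halogen 1):
  atom 1: O, bond orders sum to 1 (valence 2) → 1 H
  atom 2: C with explicit H count 1
  atom 3: C, bond orders sum to 2 (valence 4) → 2 H
  atom 4: C, bond orders sum to 2 (valence 4) → 2 H
  atom 5: C, bond orders sum to 2 (valence 4) → 2 H
  atom 6: C, bond orders sum to 2 (valence 4) → 2 H
  atom 7: C, bond orders sum to 2 (valence 4) → 2 H
  atom 8: C, bond orders sum to 2 (valence 4) → 2 H
Totals → C:7, H:14, O:1.
In Hill order: C7H14O.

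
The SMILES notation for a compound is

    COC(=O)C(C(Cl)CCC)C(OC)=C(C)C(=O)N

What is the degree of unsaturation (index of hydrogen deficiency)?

Molecular formula: C12H20ClNO4.
DoU = (2C + 2 + N − H − X) / 2, where X is the halogen count and O/S are ignored.
    = (2·12 + 2 + 1 − 20 − 1) / 2 = 6 / 2 = 3.

3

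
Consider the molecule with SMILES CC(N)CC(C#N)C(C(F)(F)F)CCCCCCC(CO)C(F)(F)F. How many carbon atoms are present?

Count every carbon token in the SMILES (each C, including those in ring-closure positions and inside branches).
Carbon count: 16.

16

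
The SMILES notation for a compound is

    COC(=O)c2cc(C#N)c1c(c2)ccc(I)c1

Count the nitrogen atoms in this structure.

Scan the SMILES for N atoms (remember two-letter symbols like Cl and Br are single atoms).
Nitrogen count: 1.

1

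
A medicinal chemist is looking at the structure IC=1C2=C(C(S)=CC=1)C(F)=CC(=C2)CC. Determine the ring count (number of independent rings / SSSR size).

2

In SMILES, each pair of matching ring-closure digits denotes one ring-closing bond; the number of such bonds equals the number of independent rings.
Ring-closure bonds here: 2.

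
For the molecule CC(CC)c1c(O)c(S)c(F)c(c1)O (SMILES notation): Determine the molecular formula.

Walk through each heavy atom and fill implicit hydrogens from standard valence (C 4, N 3, O 2, S 2, halogen 1); for lowercase aromatic atoms, an aromatic c carries 1 H when it has two neighbours and 0 H with three, and aromatic n carries 0 H:
  atom 1: C, bond orders sum to 1 (valence 4) → 3 H
  atom 2: C, bond orders sum to 3 (valence 4) → 1 H
  atom 3: C, bond orders sum to 2 (valence 4) → 2 H
  atom 4: C, bond orders sum to 1 (valence 4) → 3 H
  atom 5: aromatic c, 3 neighbours → 0 H
  atom 6: aromatic c, 3 neighbours → 0 H
  atom 7: O, bond orders sum to 1 (valence 2) → 1 H
  atom 8: aromatic c, 3 neighbours → 0 H
  atom 9: S, bond orders sum to 1 (valence 2) → 1 H
  atom 10: aromatic c, 3 neighbours → 0 H
  atom 11: F (halogen, monovalent) → 0 H
  atom 12: aromatic c, 3 neighbours → 0 H
  atom 13: aromatic c, 2 neighbours → 1 H
  atom 14: O, bond orders sum to 1 (valence 2) → 1 H
Totals → C:10, H:13, F:1, O:2, S:1.
In Hill order: C10H13FO2S.

C10H13FO2S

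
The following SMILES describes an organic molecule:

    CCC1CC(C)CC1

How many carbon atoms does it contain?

Count every carbon token in the SMILES (each C, including those in ring-closure positions and inside branches).
Carbon count: 8.

8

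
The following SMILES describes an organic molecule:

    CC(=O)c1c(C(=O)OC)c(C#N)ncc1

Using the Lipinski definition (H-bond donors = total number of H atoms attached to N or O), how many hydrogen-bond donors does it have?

0

Donors: find every N or O and count the H atoms it carries.
  atom 3 (O): bond orders sum to 2 → 0 H
  atom 7 (O): bond orders sum to 2 → 0 H
  atom 8 (O): bond orders sum to 2 → 0 H
  atom 12 (N): bond orders sum to 3 → 0 H
  atom 13 (N): bond orders sum to 3 → 0 H
Lipinski HBD = 0.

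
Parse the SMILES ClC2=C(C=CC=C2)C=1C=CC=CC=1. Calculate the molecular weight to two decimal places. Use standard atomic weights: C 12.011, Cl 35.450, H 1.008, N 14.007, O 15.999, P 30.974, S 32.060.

First, the molecular formula is C12H9Cl (counting implicit H from valence).
  C: 12 × 12.011 = 144.132
  Cl: 1 × 35.450 = 35.450
  H: 9 × 1.008 = 9.072
Sum: 12×12.011 + 1×35.450 + 9×1.008 = 188.654 → 188.65 g/mol.

188.65 g/mol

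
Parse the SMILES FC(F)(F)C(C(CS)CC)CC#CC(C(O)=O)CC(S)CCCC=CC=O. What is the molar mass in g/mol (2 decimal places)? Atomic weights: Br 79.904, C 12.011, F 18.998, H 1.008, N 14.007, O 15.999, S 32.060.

First, the molecular formula is C19H27F3O3S2 (counting implicit H from valence).
  C: 19 × 12.011 = 228.209
  F: 3 × 18.998 = 56.994
  H: 27 × 1.008 = 27.216
  O: 3 × 15.999 = 47.997
  S: 2 × 32.060 = 64.120
Sum: 19×12.011 + 3×18.998 + 27×1.008 + 3×15.999 + 2×32.060 = 424.536 → 424.54 g/mol.

424.54 g/mol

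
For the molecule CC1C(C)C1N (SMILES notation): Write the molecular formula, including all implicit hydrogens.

C5H11N

Walk through each heavy atom and fill implicit hydrogens from standard valence (C 4, N 3, O 2, S 2, halogen 1):
  atom 1: C, bond orders sum to 1 (valence 4) → 3 H
  atom 2: C, bond orders sum to 3 (valence 4) → 1 H
  atom 3: C, bond orders sum to 3 (valence 4) → 1 H
  atom 4: C, bond orders sum to 1 (valence 4) → 3 H
  atom 5: C, bond orders sum to 3 (valence 4) → 1 H
  atom 6: N, bond orders sum to 1 (valence 3) → 2 H
Totals → C:5, H:11, N:1.
In Hill order: C5H11N.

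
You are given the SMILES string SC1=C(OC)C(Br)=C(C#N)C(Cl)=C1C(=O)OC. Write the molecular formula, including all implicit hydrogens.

C10H7BrClNO3S

Walk through each heavy atom and fill implicit hydrogens from standard valence (C 4, N 3, O 2, S 2, halogen 1):
  atom 1: S, bond orders sum to 1 (valence 2) → 1 H
  atom 2: C, bond orders sum to 4 (valence 4) → 0 H
  atom 3: C, bond orders sum to 4 (valence 4) → 0 H
  atom 4: O, bond orders sum to 2 (valence 2) → 0 H
  atom 5: C, bond orders sum to 1 (valence 4) → 3 H
  atom 6: C, bond orders sum to 4 (valence 4) → 0 H
  atom 7: Br (halogen, monovalent) → 0 H
  atom 8: C, bond orders sum to 4 (valence 4) → 0 H
  atom 9: C, bond orders sum to 4 (valence 4) → 0 H
  atom 10: N, bond orders sum to 3 (valence 3) → 0 H
  atom 11: C, bond orders sum to 4 (valence 4) → 0 H
  atom 12: Cl (halogen, monovalent) → 0 H
  atom 13: C, bond orders sum to 4 (valence 4) → 0 H
  atom 14: C, bond orders sum to 4 (valence 4) → 0 H
  atom 15: O, bond orders sum to 2 (valence 2) → 0 H
  atom 16: O, bond orders sum to 2 (valence 2) → 0 H
  atom 17: C, bond orders sum to 1 (valence 4) → 3 H
Totals → C:10, H:7, Br:1, Cl:1, N:1, O:3, S:1.
In Hill order: C10H7BrClNO3S.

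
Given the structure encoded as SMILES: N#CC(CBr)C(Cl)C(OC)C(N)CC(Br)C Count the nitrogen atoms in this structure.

2

Scan the SMILES for N atoms (remember two-letter symbols like Cl and Br are single atoms).
Nitrogen count: 2.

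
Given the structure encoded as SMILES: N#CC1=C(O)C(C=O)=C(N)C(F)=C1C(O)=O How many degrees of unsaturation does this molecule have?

8

Molecular formula: C9H5FN2O4.
DoU = (2C + 2 + N − H − X) / 2, where X is the halogen count and O/S are ignored.
    = (2·9 + 2 + 2 − 5 − 1) / 2 = 16 / 2 = 8.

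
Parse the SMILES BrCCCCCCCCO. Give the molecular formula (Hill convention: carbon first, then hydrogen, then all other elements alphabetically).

C8H17BrO

Walk through each heavy atom and fill implicit hydrogens from standard valence (C 4, N 3, O 2, S 2, halogen 1):
  atom 1: Br (halogen, monovalent) → 0 H
  atom 2: C, bond orders sum to 2 (valence 4) → 2 H
  atom 3: C, bond orders sum to 2 (valence 4) → 2 H
  atom 4: C, bond orders sum to 2 (valence 4) → 2 H
  atom 5: C, bond orders sum to 2 (valence 4) → 2 H
  atom 6: C, bond orders sum to 2 (valence 4) → 2 H
  atom 7: C, bond orders sum to 2 (valence 4) → 2 H
  atom 8: C, bond orders sum to 2 (valence 4) → 2 H
  atom 9: C, bond orders sum to 2 (valence 4) → 2 H
  atom 10: O, bond orders sum to 1 (valence 2) → 1 H
Totals → C:8, H:17, Br:1, O:1.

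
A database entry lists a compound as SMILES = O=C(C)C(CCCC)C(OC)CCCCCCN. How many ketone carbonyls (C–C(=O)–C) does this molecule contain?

The ketone motif appears at heavy-atom position 2 in the SMILES.
Other groups present: 1 ether, 1 primary amine.
Ketone count: 1.

1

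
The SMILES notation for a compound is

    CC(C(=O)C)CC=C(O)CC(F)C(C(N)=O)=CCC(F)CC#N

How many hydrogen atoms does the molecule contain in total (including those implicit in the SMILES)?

22

Walk through each heavy atom and fill implicit hydrogens from standard valence (C 4, N 3, O 2, S 2, halogen 1):
  atom 1: C, bond orders sum to 1 (valence 4) → 3 H
  atom 2: C, bond orders sum to 3 (valence 4) → 1 H
  atom 3: C, bond orders sum to 4 (valence 4) → 0 H
  atom 4: O, bond orders sum to 2 (valence 2) → 0 H
  atom 5: C, bond orders sum to 1 (valence 4) → 3 H
  atom 6: C, bond orders sum to 2 (valence 4) → 2 H
  atom 7: C, bond orders sum to 3 (valence 4) → 1 H
  atom 8: C, bond orders sum to 4 (valence 4) → 0 H
  atom 9: O, bond orders sum to 1 (valence 2) → 1 H
  atom 10: C, bond orders sum to 2 (valence 4) → 2 H
  atom 11: C, bond orders sum to 3 (valence 4) → 1 H
  atom 12: F (halogen, monovalent) → 0 H
  atom 13: C, bond orders sum to 4 (valence 4) → 0 H
  atom 14: C, bond orders sum to 4 (valence 4) → 0 H
  atom 15: N, bond orders sum to 1 (valence 3) → 2 H
  atom 16: O, bond orders sum to 2 (valence 2) → 0 H
  atom 17: C, bond orders sum to 3 (valence 4) → 1 H
  atom 18: C, bond orders sum to 2 (valence 4) → 2 H
  atom 19: C, bond orders sum to 3 (valence 4) → 1 H
  atom 20: F (halogen, monovalent) → 0 H
  atom 21: C, bond orders sum to 2 (valence 4) → 2 H
  atom 22: C, bond orders sum to 4 (valence 4) → 0 H
  atom 23: N, bond orders sum to 3 (valence 3) → 0 H
Total hydrogens: 22.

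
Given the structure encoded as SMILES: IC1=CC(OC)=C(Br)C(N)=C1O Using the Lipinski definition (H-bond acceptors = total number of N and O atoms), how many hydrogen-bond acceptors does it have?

3

N atoms: 1; O atoms: 2.
Lipinski HBA = 1 + 2 = 3.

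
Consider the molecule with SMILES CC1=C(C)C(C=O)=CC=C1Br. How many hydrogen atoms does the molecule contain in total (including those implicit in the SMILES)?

9

Walk through each heavy atom and fill implicit hydrogens from standard valence (C 4, N 3, O 2, S 2, halogen 1):
  atom 1: C, bond orders sum to 1 (valence 4) → 3 H
  atom 2: C, bond orders sum to 4 (valence 4) → 0 H
  atom 3: C, bond orders sum to 4 (valence 4) → 0 H
  atom 4: C, bond orders sum to 1 (valence 4) → 3 H
  atom 5: C, bond orders sum to 4 (valence 4) → 0 H
  atom 6: C, bond orders sum to 3 (valence 4) → 1 H
  atom 7: O, bond orders sum to 2 (valence 2) → 0 H
  atom 8: C, bond orders sum to 3 (valence 4) → 1 H
  atom 9: C, bond orders sum to 3 (valence 4) → 1 H
  atom 10: C, bond orders sum to 4 (valence 4) → 0 H
  atom 11: Br (halogen, monovalent) → 0 H
Total hydrogens: 9.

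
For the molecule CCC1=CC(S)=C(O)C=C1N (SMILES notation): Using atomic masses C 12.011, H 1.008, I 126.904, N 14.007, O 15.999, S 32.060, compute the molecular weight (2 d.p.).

169.24 g/mol

First, the molecular formula is C8H11NOS (counting implicit H from valence).
  C: 8 × 12.011 = 96.088
  H: 11 × 1.008 = 11.088
  N: 1 × 14.007 = 14.007
  O: 1 × 15.999 = 15.999
  S: 1 × 32.060 = 32.060
Sum: 8×12.011 + 11×1.008 + 1×14.007 + 1×15.999 + 1×32.060 = 169.242 → 169.24 g/mol.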